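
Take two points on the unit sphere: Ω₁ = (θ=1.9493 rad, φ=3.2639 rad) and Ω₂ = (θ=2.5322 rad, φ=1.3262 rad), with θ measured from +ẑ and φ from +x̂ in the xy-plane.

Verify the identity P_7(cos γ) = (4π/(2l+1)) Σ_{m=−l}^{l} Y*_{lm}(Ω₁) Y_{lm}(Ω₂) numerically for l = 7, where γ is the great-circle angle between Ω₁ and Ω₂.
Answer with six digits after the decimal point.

Expand P_7 via completeness: Σ_{m} conj(Y_{7,m}) at Ω₁ times Y_{7,m} at Ω₂ —
  term(m=-7) = (0.001633, 0.002529)   from Y*(Ω₁)=(-0.196021, -0.225925), Y(Ω₂)=(-0.009963, -0.001418)
  term(m=-6) = (0.014157, -0.019391)   from Y*(Ω₁)=(-0.330510, -0.298075), Y(Ω₂)=(0.005558, 0.053656)
  term(m=-5) = (-0.033194, -0.008963)   from Y*(Ω₁)=(-0.161338, -0.113132), Y(Ω₂)=(0.164040, -0.059473)
  term(m=-4) = (-0.009457, -0.091330)   from Y*(Ω₁)=(0.218582, 0.116373), Y(Ω₂)=(-0.207034, -0.307604)
  term(m=-3) = (-0.127847, 0.064956)   from Y*(Ω₁)=(0.277237, 0.106549), Y(Ω₂)=(-0.323341, 0.358565)
  term(m=-2) = (-0.023452, -0.021149)   from Y*(Ω₁)=(-0.128144, -0.031986), Y(Ω₂)=(0.211061, 0.112359)
  term(m=-1) = (0.031368, -0.081622)   from Y*(Ω₁)=(-0.312037, -0.038356), Y(Ω₂)=(-0.067355, 0.269858)
  term(m=+0) = (0.032860, 0.000000)   from Y*(Ω₁)=(0.096281, -0.000000), Y(Ω₂)=(0.341292, 0.000000)
  term(m=+1) = (0.031368, 0.081622)   from Y*(Ω₁)=(0.312037, -0.038356), Y(Ω₂)=(0.067355, 0.269858)
  term(m=+2) = (-0.023452, 0.021149)   from Y*(Ω₁)=(-0.128144, 0.031986), Y(Ω₂)=(0.211061, -0.112359)
  term(m=+3) = (-0.127847, -0.064956)   from Y*(Ω₁)=(-0.277237, 0.106549), Y(Ω₂)=(0.323341, 0.358565)
  term(m=+4) = (-0.009457, 0.091330)   from Y*(Ω₁)=(0.218582, -0.116373), Y(Ω₂)=(-0.207034, 0.307604)
  term(m=+5) = (-0.033194, 0.008963)   from Y*(Ω₁)=(0.161338, -0.113132), Y(Ω₂)=(-0.164040, -0.059473)
  term(m=+6) = (0.014157, 0.019391)   from Y*(Ω₁)=(-0.330510, 0.298075), Y(Ω₂)=(0.005558, -0.053656)
  term(m=+7) = (0.001633, -0.002529)   from Y*(Ω₁)=(0.196021, -0.225925), Y(Ω₂)=(0.009963, -0.001418)
Total Σ_m = (-0.260727, -0.000000). Multiply by 0.837758: (-0.218427, -0.000000). P_7(cos γ) = -0.218427

-0.218427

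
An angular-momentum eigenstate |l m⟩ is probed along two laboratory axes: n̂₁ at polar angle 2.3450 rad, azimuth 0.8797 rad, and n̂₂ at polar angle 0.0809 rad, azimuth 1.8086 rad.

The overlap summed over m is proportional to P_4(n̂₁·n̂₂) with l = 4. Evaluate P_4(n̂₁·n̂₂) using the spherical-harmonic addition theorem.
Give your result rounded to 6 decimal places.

-0.428132

Summing Y*_{l m}(θ₁,φ₁)·Y_{l m}(θ₂,φ₂) over m ∈ [−4, 4]; prefactor 4π/(2·4+1) = 1.396263:
  m=-4: Y*=-0.107512-0.042594i  Y=+0.000011-0.000015i  product -0.000002+0.000001i
  m=-3: Y*=+0.280306-0.154040i  Y=+0.000431+0.000498i  product +0.000197+0.000073i
  m=-2: Y*=-0.077642+0.406773i  Y=-0.011564+0.005956i  product -0.001525-0.005166i
  m=-1: Y*=-0.063555-0.076833i  Y=-0.035496-0.146441i  product -0.008996+0.012034i
  m=+0: Y*=-0.349260-0.000000i  Y=+0.818809+0.000000i  product -0.285977-0.000000i
  m=+1: Y*=+0.063555-0.076833i  Y=+0.035496-0.146441i  product -0.008996-0.012034i
  m=+2: Y*=-0.077642-0.406773i  Y=-0.011564-0.005956i  product -0.001525+0.005166i
  m=+3: Y*=-0.280306-0.154040i  Y=-0.000431+0.000498i  product +0.000197-0.000073i
  m=+4: Y*=-0.107512+0.042594i  Y=+0.000011+0.000015i  product -0.000002-0.000001i
Total Σ_m = -0.306627+0.000000i. Multiply by 1.396263: -0.428132+0.000000i. P_4(cos γ) = -0.428132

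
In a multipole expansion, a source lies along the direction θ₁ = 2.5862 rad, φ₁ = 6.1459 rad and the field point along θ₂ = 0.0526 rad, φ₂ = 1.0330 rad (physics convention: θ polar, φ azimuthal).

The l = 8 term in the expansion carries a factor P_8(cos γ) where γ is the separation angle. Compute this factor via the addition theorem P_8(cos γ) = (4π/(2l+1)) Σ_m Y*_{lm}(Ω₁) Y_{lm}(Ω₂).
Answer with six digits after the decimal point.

Expand P_8 via completeness: Σ_{m} conj(Y_{8,m}) at Ω₁ times Y_{8,m} at Ω₂ —
  m=-8: Y*=(0.001402, -0.002742)  Y=(-0.000000, -0.000000)  product (-0.000000, -0.000000)
  m=-7: Y*=(-0.011368, 0.016272)  Y=(0.000000, -0.000000)  product (0.000000, 0.000000)
  m=-6: Y*=(0.054030, -0.058337)  Y=(0.000000, 0.000000)  product (0.000000, -0.000000)
  m=-5: Y*=(-0.170546, 0.139736)  Y=(0.000002, 0.000004)  product (-0.000001, -0.000000)
  m=-4: Y*=(0.359317, -0.219875)  Y=(-0.000056, 0.000086)  product (-0.000001, 0.000043)
  m=-3: Y*=(-0.454381, 0.198492)  Y=(-0.002008, -0.000086)  product (0.000929, -0.000360)
  m=-2: Y*=(0.181421, -0.051104)  Y=(-0.013353, -0.024724)  product (-0.003686, -0.003803)
  m=-1: Y*=(0.333093, -0.046018)  Y=(0.129706, -0.217467)  product (0.033197, -0.078406)
  m=+0: Y*=(-0.313565, -0.000000)  Y=(1.105893, 0.000000)  product (-0.346769, -0.000000)
  m=+1: Y*=(-0.333093, -0.046018)  Y=(-0.129706, -0.217467)  product (0.033197, 0.078406)
  m=+2: Y*=(0.181421, 0.051104)  Y=(-0.013353, 0.024724)  product (-0.003686, 0.003803)
  m=+3: Y*=(0.454381, 0.198492)  Y=(0.002008, -0.000086)  product (0.000929, 0.000360)
  m=+4: Y*=(0.359317, 0.219875)  Y=(-0.000056, -0.000086)  product (-0.000001, -0.000043)
  m=+5: Y*=(0.170546, 0.139736)  Y=(-0.000002, 0.000004)  product (-0.000001, 0.000000)
  m=+6: Y*=(0.054030, 0.058337)  Y=(0.000000, -0.000000)  product (0.000000, 0.000000)
  m=+7: Y*=(0.011368, 0.016272)  Y=(-0.000000, -0.000000)  product (0.000000, -0.000000)
  m=+8: Y*=(0.001402, 0.002742)  Y=(-0.000000, 0.000000)  product (-0.000000, 0.000000)
Accumulated sum (-0.285893, 0.000000); after 4π/(2l+1) scaling, (-0.211332, 0.000000) ⇒ P_8 = -0.211332

-0.211332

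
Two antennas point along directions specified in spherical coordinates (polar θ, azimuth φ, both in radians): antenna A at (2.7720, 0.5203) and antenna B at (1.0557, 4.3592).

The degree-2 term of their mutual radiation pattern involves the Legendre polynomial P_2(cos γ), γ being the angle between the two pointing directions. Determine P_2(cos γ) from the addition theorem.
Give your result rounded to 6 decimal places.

Summing Y*_{l m}(θ₁,φ₁)·Y_{l m}(θ₂,φ₂) over m ∈ [−2, 2]; prefactor 4π/(2·2+1) = 2.513274:
  m=-2: Y*=+0.025490+0.043485i  Y=-0.222537-0.189880i  product +0.002584-0.014517i
  m=-1: Y*=-0.225792-0.129370i  Y=-0.114556+0.310748i  product +0.066067-0.055344i
  m=+0: Y*=+0.507316-0.000000i  Y=-0.085780+0.000000i  product -0.043518+0.000000i
  m=+1: Y*=+0.225792-0.129370i  Y=+0.114556+0.310748i  product +0.066067+0.055344i
  m=+2: Y*=+0.025490-0.043485i  Y=-0.222537+0.189880i  product +0.002584+0.014517i
Total Σ_m = +0.093785+0.000000i. Multiply by 2.513274: +0.235709+0.000000i. P_2(cos γ) = 0.235709

0.235709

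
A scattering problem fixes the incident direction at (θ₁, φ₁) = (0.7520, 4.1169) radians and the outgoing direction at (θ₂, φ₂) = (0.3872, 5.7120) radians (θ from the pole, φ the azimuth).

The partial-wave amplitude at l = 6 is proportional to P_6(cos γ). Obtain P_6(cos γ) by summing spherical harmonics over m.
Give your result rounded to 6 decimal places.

Addition theorem: P_6(cos γ) = (4π/13) Σ_m Y*_{lm}(Ω₁) Y_{lm}(Ω₂), m = −6…6:
  m=-6: Y*=(0.044587, -0.020521)  Y=(-0.001344, -0.000394)  product (-0.000068, 0.000010)
  m=-5: Y*=(-0.029705, 0.179339)  Y=(-0.011413, 0.003352)  product (-0.000262, -0.002146)
  m=-4: Y*=(-0.274158, -0.260385)  Y=(-0.040045, 0.046220)  product (0.023014, -0.002244)
  m=-3: Y*=(0.424693, -0.093041)  Y=(-0.029715, 0.206730)  product (0.006615, 0.090562)
  m=-2: Y*=(-0.044364, 0.111133)  Y=(0.189583, 0.415099)  product (-0.054542, 0.002653)
  m=-1: Y*=(0.185967, 0.274476)  Y=(0.428730, 0.275520)  product (0.004106, 0.168914)
  m=+0: Y*=(-0.226166, -0.000000)  Y=(-0.059665, 0.000000)  product (0.013494, 0.000000)
  m=+1: Y*=(-0.185967, 0.274476)  Y=(-0.428730, 0.275520)  product (0.004106, -0.168914)
  m=+2: Y*=(-0.044364, -0.111133)  Y=(0.189583, -0.415099)  product (-0.054542, -0.002653)
  m=+3: Y*=(-0.424693, -0.093041)  Y=(0.029715, 0.206730)  product (0.006615, -0.090562)
  m=+4: Y*=(-0.274158, 0.260385)  Y=(-0.040045, -0.046220)  product (0.023014, 0.002244)
  m=+5: Y*=(0.029705, 0.179339)  Y=(0.011413, 0.003352)  product (-0.000262, 0.002146)
  m=+6: Y*=(0.044587, 0.020521)  Y=(-0.001344, 0.000394)  product (-0.000068, -0.000010)
Total Σ_m = (-0.028781, -0.000000). Multiply by 0.966644: (-0.027821, -0.000000). P_6(cos γ) = -0.027821

-0.027821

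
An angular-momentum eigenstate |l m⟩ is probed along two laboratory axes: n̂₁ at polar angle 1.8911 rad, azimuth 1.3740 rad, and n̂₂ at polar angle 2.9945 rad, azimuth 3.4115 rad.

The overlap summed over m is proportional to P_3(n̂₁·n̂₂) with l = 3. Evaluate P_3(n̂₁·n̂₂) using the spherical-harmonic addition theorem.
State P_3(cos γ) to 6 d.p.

-0.334763

Expand P_3 via completeness: Σ_{m} conj(Y_{3,m}) at Ω₁ times Y_{3,m} at Ω₂ —
  m=-3: Y*=(-0.198595, -0.296358)  Y=(-0.000906, 0.000951)  product (0.000462, 0.000080)
  m=-2: Y*=(0.267713, -0.111171)  Y=(-0.018628, 0.011161)  product (-0.003746, 0.005059)
  m=-1: Y*=(-0.030248, -0.151714)  Y=(-0.177702, 0.049163)  product (0.012834, 0.025473)
  m=+0: Y*=(0.294250, -0.000000)  Y=(-0.698646, 0.000000)  product (-0.205576, 0.000000)
  m=+1: Y*=(0.030248, -0.151714)  Y=(0.177702, 0.049163)  product (0.012834, -0.025473)
  m=+2: Y*=(0.267713, 0.111171)  Y=(-0.018628, -0.011161)  product (-0.003746, -0.005059)
  m=+3: Y*=(0.198595, -0.296358)  Y=(0.000906, 0.000951)  product (0.000462, -0.000080)
Σ over m = (-0.186477, 0.000000); ×(4π/7) → (-0.334763, 0.000000). Real part: -0.334763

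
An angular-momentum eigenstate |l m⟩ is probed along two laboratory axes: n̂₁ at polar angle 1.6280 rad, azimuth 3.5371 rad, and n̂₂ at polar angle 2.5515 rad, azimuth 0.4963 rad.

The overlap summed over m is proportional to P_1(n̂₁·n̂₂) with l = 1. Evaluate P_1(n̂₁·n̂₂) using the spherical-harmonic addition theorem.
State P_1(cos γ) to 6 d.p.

-0.505204

Expand P_1 via completeness: Σ_{m} conj(Y_{1,m}) at Ω₁ times Y_{1,m} at Ω₂ —
  m=-1: (-0.318301, -0.132893) × (0.169052, -0.091543) = (-0.065975, 0.006672)  (running Σ = (-0.065975, 0.006672))
  m=0: (-0.027935, -0.000000) × (-0.405975, 0.000000) = (0.011341, 0.000000)  (running Σ = (-0.054634, 0.006672))
  m=1: (0.318301, -0.132893) × (-0.169052, -0.091543) = (-0.065975, -0.006672)  (running Σ = (-0.120609, 0.000000))
Accumulated sum (-0.120609, 0.000000); after 4π/(2l+1) scaling, (-0.505204, 0.000000) ⇒ P_1 = -0.505204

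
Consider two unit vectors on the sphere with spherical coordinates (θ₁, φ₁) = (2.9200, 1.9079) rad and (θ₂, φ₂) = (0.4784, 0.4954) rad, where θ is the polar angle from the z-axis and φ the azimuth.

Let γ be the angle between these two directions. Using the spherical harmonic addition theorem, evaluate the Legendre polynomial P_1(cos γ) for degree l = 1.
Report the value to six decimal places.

Expand P_1 via completeness: Σ_{m} conj(Y_{1,m}) at Ω₁ times Y_{1,m} at Ω₂ —
  m=-1: Y*=-0.025116+0.071660i  Y=+0.139930-0.075610i  product +0.001904+0.011926i
  m=+0: Y*=-0.476656-0.000000i  Y=+0.433748+0.000000i  product -0.206749-0.000000i
  m=+1: Y*=+0.025116+0.071660i  Y=-0.139930-0.075610i  product +0.001904-0.011926i
Total Σ_m = -0.202941+0.000000i. Multiply by 4.188790: -0.850077+0.000000i. P_1(cos γ) = -0.850077

-0.850077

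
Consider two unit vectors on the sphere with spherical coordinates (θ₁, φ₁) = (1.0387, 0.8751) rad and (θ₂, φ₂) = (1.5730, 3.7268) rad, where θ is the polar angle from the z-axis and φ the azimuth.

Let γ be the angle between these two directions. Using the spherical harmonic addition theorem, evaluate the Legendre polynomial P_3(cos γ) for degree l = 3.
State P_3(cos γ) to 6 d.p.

Term-by-term m-sum for l=3 (normalisation 4π/7 = 1.795196):
  m=-3: Y*=-0.23220 + 0.13181j  Y=0.07667 + 0.41011j  product -0.07186 - 0.08512j
  m=-2: Y*=-0.06871 + 0.37886j  Y=-0.00088 + 0.00207j  product -0.00073 - 0.00048j
  m=-1: Y*=0.05122 + 0.06135j  Y=0.26940 - 0.17851j  product 0.02475 + 0.00738j
  m=+0: Y*=-0.32432 + 0.00000j  Y=0.00247 + 0.00000j  product -0.00080 + 0.00000j
  m=+1: Y*=-0.05122 + 0.06135j  Y=-0.26940 - 0.17851j  product 0.02475 - 0.00738j
  m=+2: Y*=-0.06871 - 0.37886j  Y=-0.00088 - 0.00207j  product -0.00073 + 0.00048j
  m=+3: Y*=0.23220 + 0.13181j  Y=-0.07667 + 0.41011j  product -0.07186 + 0.08512j
Σ over m = -0.09647 + 0.00000j; ×(4π/7) → -0.17318 + 0.00000j. Real part: -0.173177

-0.173177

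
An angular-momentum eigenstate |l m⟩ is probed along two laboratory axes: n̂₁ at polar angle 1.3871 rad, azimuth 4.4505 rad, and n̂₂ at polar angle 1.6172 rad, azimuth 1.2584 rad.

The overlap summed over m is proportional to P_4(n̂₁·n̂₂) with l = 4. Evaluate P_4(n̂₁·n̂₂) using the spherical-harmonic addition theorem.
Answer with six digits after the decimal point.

0.895914

Expand P_4 via completeness: Σ_{m} conj(Y_{4,m}) at Ω₁ times Y_{4,m} at Ω₂ —
  m=-4: Y*=+0.206619-0.358170i  Y=+0.139114+0.418094i  product +0.178492+0.036559i
  m=-3: Y*=+0.153688+0.153605i  Y=+0.046640-0.034265i  product +0.012431+0.001898i
  m=-2: Y*=+0.214610-0.123956i  Y=+0.266665+0.192310i  product +0.081067+0.008217i
  m=-1: Y*=+0.060854+0.227029i  Y=+0.020111-0.062267i  product +0.015360+0.000776i
  m=+0: Y*=+0.215588-0.000000i  Y=+0.310545+0.000000i  product +0.066950+0.000000i
  m=+1: Y*=-0.060854+0.227029i  Y=-0.020111-0.062267i  product +0.015360-0.000776i
  m=+2: Y*=+0.214610+0.123956i  Y=+0.266665-0.192310i  product +0.081067-0.008217i
  m=+3: Y*=-0.153688+0.153605i  Y=-0.046640-0.034265i  product +0.012431-0.001898i
  m=+4: Y*=+0.206619+0.358170i  Y=+0.139114-0.418094i  product +0.178492-0.036559i
Total Σ_m = +0.641651+0.000000i. Multiply by 1.396263: +0.895914+0.000000i. P_4(cos γ) = 0.895914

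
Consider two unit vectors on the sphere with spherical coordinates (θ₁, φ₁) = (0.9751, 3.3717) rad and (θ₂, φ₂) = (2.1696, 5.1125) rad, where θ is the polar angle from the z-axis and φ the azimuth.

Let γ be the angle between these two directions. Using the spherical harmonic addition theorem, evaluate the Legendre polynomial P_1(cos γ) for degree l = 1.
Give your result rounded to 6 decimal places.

-0.431937

Summing Y*_{l m}(θ₁,φ₁)·Y_{l m}(θ₂,φ₂) over m ∈ [−1, 1]; prefactor 4π/(2·1+1) = 4.188790:
  [-1]  conj(Y_{1,-1})(Ω₁) = (-0.278448, -0.065228) ; Y_{1,-1}(Ω₂) = (0.111162, 0.262842) ; Δ = (-0.013808, -0.080439)
  [+0]  conj(Y_{1,0})(Ω₁) = (0.274148, -0.000000) ; Y_{1,0}(Ω₂) = (-0.275403, 0.000000) ; Δ = (-0.075501, 0.000000)
  [+1]  conj(Y_{1,1})(Ω₁) = (0.278448, -0.065228) ; Y_{1,1}(Ω₂) = (-0.111162, 0.262842) ; Δ = (-0.013808, 0.080439)
Σ over m = (-0.103117, 0.000000); ×(4π/3) → (-0.431937, 0.000000). Real part: -0.431937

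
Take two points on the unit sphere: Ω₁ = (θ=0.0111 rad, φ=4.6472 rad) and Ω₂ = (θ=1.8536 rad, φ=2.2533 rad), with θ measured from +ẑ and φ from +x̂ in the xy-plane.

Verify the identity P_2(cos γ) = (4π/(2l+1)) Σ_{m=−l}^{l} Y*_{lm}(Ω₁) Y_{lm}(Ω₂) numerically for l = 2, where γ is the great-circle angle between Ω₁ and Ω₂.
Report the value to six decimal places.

-0.376578

Expand P_2 via completeness: Σ_{m} conj(Y_{2,m}) at Ω₁ times Y_{2,m} at Ω₂ —
  m=-2: Y*=-0.000047+0.000006i  Y=-0.072785+0.348680i  product +0.000001-0.000017i
  m=-1: Y*=-0.000559-0.008556i  Y=+0.130572+0.160643i  product +0.001302-0.001207i
  m=+0: Y*=+0.630667-0.000000i  Y=-0.241714+0.000000i  product -0.152441+0.000000i
  m=+1: Y*=+0.000559-0.008556i  Y=-0.130572+0.160643i  product +0.001302+0.001207i
  m=+2: Y*=-0.000047-0.000006i  Y=-0.072785-0.348680i  product +0.000001+0.000017i
Σ over m = -0.149836+0.000000i; ×(4π/5) → -0.376578+0.000000i. Real part: -0.376578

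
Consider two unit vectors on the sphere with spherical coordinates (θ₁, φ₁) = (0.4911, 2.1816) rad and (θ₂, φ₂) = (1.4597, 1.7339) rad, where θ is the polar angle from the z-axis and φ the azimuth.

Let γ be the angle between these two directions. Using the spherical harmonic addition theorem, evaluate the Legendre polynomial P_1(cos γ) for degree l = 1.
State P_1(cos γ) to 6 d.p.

Expand P_1 via completeness: Σ_{m} conj(Y_{1,m}) at Ω₁ times Y_{1,m} at Ω₂ —
  m=-1: -0.09345 + 0.13347j × -0.05576 - 0.33881j = 0.05043 + 0.02422j  (running Σ = 0.05043 + 0.02422j)
  m=0: 0.43086 + 0.00000j × 0.05417 + 0.00000j = 0.02334 + 0.00000j  (running Σ = 0.07377 + 0.02422j)
  m=1: 0.09345 + 0.13347j × 0.05576 - 0.33881j = 0.05043 - 0.02422j  (running Σ = 0.12420 + 0.00000j)
Accumulated sum 0.12420 + 0.00000j; after 4π/(2l+1) scaling, 0.52026 + 0.00000j ⇒ P_1 = 0.520262

0.520262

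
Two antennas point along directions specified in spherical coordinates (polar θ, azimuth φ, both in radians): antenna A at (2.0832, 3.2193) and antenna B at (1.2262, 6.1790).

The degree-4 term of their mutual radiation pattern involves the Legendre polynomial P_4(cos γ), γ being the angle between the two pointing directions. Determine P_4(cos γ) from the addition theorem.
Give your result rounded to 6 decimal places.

Term-by-term m-sum for l=4 (normalisation 4π/9 = 1.396263):
  term(m=-4) = +0.066229+0.058980i   from Y*(Ω₁)=+0.243122+0.078101i, Y(Ω₂)=+0.317568+0.140578i
  term(m=-3) = +0.122439+0.074342i   from Y*(Ω₁)=+0.395297+0.093859i, Y(Ω₂)=+0.335479+0.108409i
  term(m=-2) = -0.009663-0.003679i   from Y*(Ω₁)=+0.171362+0.026849i, Y(Ω₂)=-0.058323-0.012332i
  term(m=-1) = +0.086725+0.015951i   from Y*(Ω₁)=-0.265518-0.020674i, Y(Ω₂)=-0.329306-0.034434i
  term(m=+0) = -0.000789-0.000000i   from Y*(Ω₁)=-0.231549-0.000000i, Y(Ω₂)=+0.003408+0.000000i
  term(m=+1) = +0.086725-0.015951i   from Y*(Ω₁)=+0.265518-0.020674i, Y(Ω₂)=+0.329306-0.034434i
  term(m=+2) = -0.009663+0.003679i   from Y*(Ω₁)=+0.171362-0.026849i, Y(Ω₂)=-0.058323+0.012332i
  term(m=+3) = +0.122439-0.074342i   from Y*(Ω₁)=-0.395297+0.093859i, Y(Ω₂)=-0.335479+0.108409i
  term(m=+4) = +0.066229-0.058980i   from Y*(Ω₁)=+0.243122-0.078101i, Y(Ω₂)=+0.317568-0.140578i
Accumulated sum +0.530669+0.000000i; after 4π/(2l+1) scaling, +0.740954+0.000000i ⇒ P_4 = 0.740954

0.740954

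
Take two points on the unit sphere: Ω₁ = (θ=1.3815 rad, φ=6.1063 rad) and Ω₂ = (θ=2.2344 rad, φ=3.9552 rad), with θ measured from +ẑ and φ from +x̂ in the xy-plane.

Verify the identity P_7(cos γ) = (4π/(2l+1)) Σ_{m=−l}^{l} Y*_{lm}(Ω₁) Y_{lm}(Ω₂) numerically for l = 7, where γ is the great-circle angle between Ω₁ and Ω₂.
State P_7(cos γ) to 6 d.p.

-0.289203

Addition theorem: P_7(cos γ) = (4π/15) Σ_m Y*_{lm}(Ω₁) Y_{lm}(Ω₂), m = −7…7:
  m=-7: Y*=0.14391 - 0.41661j  Y=-0.07834 - 0.05222j  product -0.03303 + 0.02512j
  m=-6: Y*=0.15411 - 0.27584j  Y=-0.04640 - 0.27151j  product -0.08204 - 0.02904j
  m=-5: Y*=-0.11468 + 0.13999j  Y=0.26296 - 0.34999j  product 0.01884 + 0.07695j
  m=-4: Y*=-0.24798 + 0.21209j  Y=0.33426 - 0.03788j  product -0.07486 + 0.08029j
  m=-3: Y*=0.07615 - 0.04468j  Y=-0.06020 - 0.05078j  product -0.00685 - 0.00118j
  m=-2: Y*=0.30061 - 0.11102j  Y=-0.02074 - 0.36723j  product -0.04700 - 0.10809j
  m=-1: Y*=-0.05073 + 0.00907j  Y=0.05548 - 0.05870j  product -0.00228 + 0.00348j
  m=+0: Y*=-0.31732 + 0.00000j  Y=-0.34431 + 0.00000j  product 0.10926 + 0.00000j
  m=+1: Y*=0.05073 + 0.00907j  Y=-0.05548 - 0.05870j  product -0.00228 - 0.00348j
  m=+2: Y*=0.30061 + 0.11102j  Y=-0.02074 + 0.36723j  product -0.04700 + 0.10809j
  m=+3: Y*=-0.07615 - 0.04468j  Y=0.06020 - 0.05078j  product -0.00685 + 0.00118j
  m=+4: Y*=-0.24798 - 0.21209j  Y=0.33426 + 0.03788j  product -0.07486 - 0.08029j
  m=+5: Y*=0.11468 + 0.13999j  Y=-0.26296 - 0.34999j  product 0.01884 - 0.07695j
  m=+6: Y*=0.15411 + 0.27584j  Y=-0.04640 + 0.27151j  product -0.08204 + 0.02904j
  m=+7: Y*=-0.14391 - 0.41661j  Y=0.07834 - 0.05222j  product -0.03303 - 0.02512j
Σ over m = -0.34521 + 0.00000j; ×(4π/15) → -0.28920 + 0.00000j. Real part: -0.289203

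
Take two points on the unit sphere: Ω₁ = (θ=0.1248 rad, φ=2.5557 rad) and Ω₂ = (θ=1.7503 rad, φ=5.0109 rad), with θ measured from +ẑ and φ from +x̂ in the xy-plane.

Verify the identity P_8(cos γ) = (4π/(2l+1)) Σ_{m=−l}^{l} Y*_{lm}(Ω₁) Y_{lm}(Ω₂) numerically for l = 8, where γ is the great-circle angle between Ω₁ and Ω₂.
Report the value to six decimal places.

-0.194801

Addition theorem: P_8(cos γ) = (4π/17) Σ_m Y*_{lm}(Ω₁) Y_{lm}(Ω₂), m = −8…8:
  [-8]  conj(Y_{8,-8})(Ω₁) = (-0.000000, 0.000000) ; Y_{8,-8}(Ω₂) = (-0.330213, -0.309794) ; Δ = (0.000000, -0.000000)
  [-7]  conj(Y_{8,-7})(Ω₁) = (0.000001, -0.000001) ; Y_{8,-7}(Ω₂) = (0.285402, -0.162948) ; Δ = (0.000000, -0.000000)
  [-6]  conj(Y_{8,-6})(Ω₁) = (-0.000018, 0.000007) ; Y_{8,-6}(Ω₂) = (-0.038944, -0.173932) ; Δ = (0.000002, 0.000003)
  [-5]  conj(Y_{8,-5})(Ω₁) = (0.000277, 0.000060) ; Y_{8,-5}(Ω₂) = (0.336608, 0.026390) ; Δ = (0.000092, 0.000027)
  [-4]  conj(Y_{8,-4})(Ω₁) = (-0.002177, -0.002233) ; Y_{8,-4}(Ω₂) = (0.027675, -0.069948) ; Δ = (-0.000216, 0.000091)
  [-3]  conj(Y_{8,-3})(Ω₁) = (0.004722, 0.024971) ; Y_{8,-3}(Ω₂) = (0.256349, 0.205299) ; Δ = (-0.003916, 0.007371)
  [-2]  conj(Y_{8,-2})(Ω₁) = (0.056970, -0.135118) ; Y_{8,-2}(Ω₂) = (0.022916, -0.015578) ; Δ = (-0.000799, -0.003984)
  [-1]  conj(Y_{8,-1})(Ω₁) = (-0.445065, 0.295356) ; Y_{8,-1}(Ω₂) = (0.094495, 0.307097) ; Δ = (-0.132759, -0.108768)
  [+0]  conj(Y_{8,0})(Ω₁) = (0.858991, -0.000000) ; Y_{8,0}(Ω₂) = (0.013580, 0.000000) ; Δ = (0.011665, 0.000000)
  [+1]  conj(Y_{8,1})(Ω₁) = (0.445065, 0.295356) ; Y_{8,1}(Ω₂) = (-0.094495, 0.307097) ; Δ = (-0.132759, 0.108768)
  [+2]  conj(Y_{8,2})(Ω₁) = (0.056970, 0.135118) ; Y_{8,2}(Ω₂) = (0.022916, 0.015578) ; Δ = (-0.000799, 0.003984)
  [+3]  conj(Y_{8,3})(Ω₁) = (-0.004722, 0.024971) ; Y_{8,3}(Ω₂) = (-0.256349, 0.205299) ; Δ = (-0.003916, -0.007371)
  [+4]  conj(Y_{8,4})(Ω₁) = (-0.002177, 0.002233) ; Y_{8,4}(Ω₂) = (0.027675, 0.069948) ; Δ = (-0.000216, -0.000091)
  [+5]  conj(Y_{8,5})(Ω₁) = (-0.000277, 0.000060) ; Y_{8,5}(Ω₂) = (-0.336608, 0.026390) ; Δ = (0.000092, -0.000027)
  [+6]  conj(Y_{8,6})(Ω₁) = (-0.000018, -0.000007) ; Y_{8,6}(Ω₂) = (-0.038944, 0.173932) ; Δ = (0.000002, -0.000003)
  [+7]  conj(Y_{8,7})(Ω₁) = (-0.000001, -0.000001) ; Y_{8,7}(Ω₂) = (-0.285402, -0.162948) ; Δ = (0.000000, 0.000000)
  [+8]  conj(Y_{8,8})(Ω₁) = (-0.000000, -0.000000) ; Y_{8,8}(Ω₂) = (-0.330213, 0.309794) ; Δ = (0.000000, 0.000000)
Total Σ_m = (-0.263530, 0.000000). Multiply by 0.739198: (-0.194801, 0.000000). P_8(cos γ) = -0.194801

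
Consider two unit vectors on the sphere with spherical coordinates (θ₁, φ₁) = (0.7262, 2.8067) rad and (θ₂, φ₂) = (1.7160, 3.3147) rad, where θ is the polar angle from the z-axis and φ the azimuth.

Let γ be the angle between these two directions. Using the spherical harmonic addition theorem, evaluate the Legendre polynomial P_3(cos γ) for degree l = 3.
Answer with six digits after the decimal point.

-0.446028

Expand P_3 via completeness: Σ_{m} conj(Y_{3,m}) at Ω₁ times Y_{3,m} at Ω₂ —
  m=-3: Y*=(-0.065523, 0.103104)  Y=(-0.350900, 0.200596)  product (0.002310, -0.049323)
  m=-2: Y*=(0.264146, -0.209179)  Y=(-0.136189, 0.049129)  product (-0.025697, 0.041465)
  m=-1: Y*=(-0.363872, 0.126628)  Y=(0.282025, -0.049314)  product (-0.096376, 0.053656)
  m=+0: Y*=(-0.057117, -0.000000)  Y=(0.156337, 0.000000)  product (-0.008929, -0.000000)
  m=+1: Y*=(0.363872, 0.126628)  Y=(-0.282025, -0.049314)  product (-0.096376, -0.053656)
  m=+2: Y*=(0.264146, 0.209179)  Y=(-0.136189, -0.049129)  product (-0.025697, -0.041465)
  m=+3: Y*=(0.065523, 0.103104)  Y=(0.350900, 0.200596)  product (0.002310, 0.049323)
Total Σ_m = (-0.248456, 0.000000). Multiply by 1.795196: (-0.446028, 0.000000). P_3(cos γ) = -0.446028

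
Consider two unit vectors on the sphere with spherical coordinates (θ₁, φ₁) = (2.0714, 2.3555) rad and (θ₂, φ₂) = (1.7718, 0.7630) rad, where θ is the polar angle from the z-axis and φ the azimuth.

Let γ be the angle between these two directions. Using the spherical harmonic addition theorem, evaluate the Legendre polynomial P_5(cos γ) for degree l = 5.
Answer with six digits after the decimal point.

Expand P_5 via completeness: Σ_{m} conj(Y_{5,m}) at Ω₁ times Y_{5,m} at Ω₂ —
  m=-5: Y*=+0.169956-0.171141i  Y=-0.327731+0.261469i  product -0.010952+0.100526i
  m=-4: Y*=+0.417272-0.001159i  Y=+0.269054+0.024170i  product +0.112297+0.009774i
  m=-3: Y*=+0.177629+0.176890i  Y=+0.137335+0.157153i  product -0.003404+0.052208i
  m=-2: Y*=-0.000269-0.193401i  Y=+0.012809-0.285741i  product -0.055266-0.002400i
  m=-1: Y*=+0.220514-0.220820i  Y=+0.107814-0.103089i  product +0.001010-0.046540i
  m=+0: Y*=-0.124502-0.000000i  Y=-0.287428+0.000000i  product +0.035785+0.000000i
  m=+1: Y*=-0.220514-0.220820i  Y=-0.107814-0.103089i  product +0.001010+0.046540i
  m=+2: Y*=-0.000269+0.193401i  Y=+0.012809+0.285741i  product -0.055266+0.002400i
  m=+3: Y*=-0.177629+0.176890i  Y=-0.137335+0.157153i  product -0.003404-0.052208i
  m=+4: Y*=+0.417272+0.001159i  Y=+0.269054-0.024170i  product +0.112297-0.009774i
  m=+5: Y*=-0.169956-0.171141i  Y=+0.327731+0.261469i  product -0.010952-0.100526i
Total Σ_m = +0.123155+0.000000i. Multiply by 1.142397: +0.140692+0.000000i. P_5(cos γ) = 0.140692

0.140692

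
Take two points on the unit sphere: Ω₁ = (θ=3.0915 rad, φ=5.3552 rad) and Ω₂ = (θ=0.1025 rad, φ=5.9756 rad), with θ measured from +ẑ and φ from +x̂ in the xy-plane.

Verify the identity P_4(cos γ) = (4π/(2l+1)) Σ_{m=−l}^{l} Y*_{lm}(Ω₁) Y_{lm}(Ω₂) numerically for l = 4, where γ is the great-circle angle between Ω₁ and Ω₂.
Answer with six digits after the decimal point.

0.895889

Addition theorem: P_4(cos γ) = (4π/9) Σ_m Y*_{lm}(Ω₁) Y_{lm}(Ω₂), m = −4…4:
  m=-4: -0.000002+0.000002i × +0.000016+0.000046i = -0.000000-0.000000i  (running Σ = -0.000000-0.000000i)
  m=-3: +0.000147+0.000055i × +0.000805+0.001063i = +0.000000+0.000000i  (running Σ = +0.000000+0.000000i)
  m=-2: -0.001412-0.004815i × +0.016952+0.011979i = +0.000034-0.000099i  (running Σ = +0.000034-0.000098i)
  m=-1: -0.056479+0.075414i × +0.180207+0.057246i = -0.014495+0.010357i  (running Σ = -0.014461+0.010259i)
  m=0: +0.835699-0.000000i × +0.802389+0.000000i = +0.670556+0.000000i  (running Σ = +0.656094+0.010259i)
  m=1: +0.056479+0.075414i × -0.180207+0.057246i = -0.014495-0.010357i  (running Σ = +0.641599-0.000098i)
  m=2: -0.001412+0.004815i × +0.016952-0.011979i = +0.000034+0.000099i  (running Σ = +0.641633+0.000000i)
  m=3: -0.000147+0.000055i × -0.000805+0.001063i = +0.000000-0.000000i  (running Σ = +0.641633-0.000000i)
  m=4: -0.000002-0.000002i × +0.000016-0.000046i = -0.000000+0.000000i  (running Σ = +0.641633-0.000000i)
Accumulated sum +0.641633-0.000000i; after 4π/(2l+1) scaling, +0.895889-0.000000i ⇒ P_4 = 0.895889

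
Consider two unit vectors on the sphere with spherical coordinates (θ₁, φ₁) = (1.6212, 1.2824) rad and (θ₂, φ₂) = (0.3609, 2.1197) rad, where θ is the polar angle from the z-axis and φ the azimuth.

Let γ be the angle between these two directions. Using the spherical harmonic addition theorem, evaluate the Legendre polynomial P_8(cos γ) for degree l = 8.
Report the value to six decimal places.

Term-by-term m-sum for l=8 (normalisation 4π/17 = 0.739198):
  m=-8: Y*=(-0.342664, -0.378023)  Y=(-0.000039, 0.000118)  product (0.000058, -0.000026)
  m=-7: Y*=(0.092795, -0.044594)  Y=(-0.000851, -0.001009)  product (-0.000124, -0.000056)
  m=-6: Y*=(-0.057100, -0.354768)  Y=(0.008750, -0.001339)  product (-0.000975, -0.003028)
  m=-5: Y*=(0.119578, 0.015489)  Y=(-0.016362, 0.039017)  product (-0.002561, 0.004412)
  m=-4: Y*=(0.127441, -0.287527)  Y=(-0.086278, -0.119630)  product (-0.045392, 0.009562)
  m=-3: Y*=(0.097921, 0.083421)  Y=(0.363172, -0.027623)  product (0.037866, 0.027591)
  m=-2: Y*=(0.247337, -0.160916)  Y=(-0.260605, 0.509260)  product (0.017491, 0.167894)
  m=-1: Y*=(0.037550, 0.126572)  Y=(-0.193557, -0.316478)  product (0.032789, -0.036383)
  m=+0: Y*=(0.289378, -0.000000)  Y=(-0.332394, 0.000000)  product (-0.096188, 0.000000)
  m=+1: Y*=(-0.037550, 0.126572)  Y=(0.193557, -0.316478)  product (0.032789, 0.036383)
  m=+2: Y*=(0.247337, 0.160916)  Y=(-0.260605, -0.509260)  product (0.017491, -0.167894)
  m=+3: Y*=(-0.097921, 0.083421)  Y=(-0.363172, -0.027623)  product (0.037866, -0.027591)
  m=+4: Y*=(0.127441, 0.287527)  Y=(-0.086278, 0.119630)  product (-0.045392, -0.009562)
  m=+5: Y*=(-0.119578, 0.015489)  Y=(0.016362, 0.039017)  product (-0.002561, -0.004412)
  m=+6: Y*=(-0.057100, 0.354768)  Y=(0.008750, 0.001339)  product (-0.000975, 0.003028)
  m=+7: Y*=(-0.092795, -0.044594)  Y=(0.000851, -0.001009)  product (-0.000124, 0.000056)
  m=+8: Y*=(-0.342664, 0.378023)  Y=(-0.000039, -0.000118)  product (0.000058, 0.000026)
Σ over m = (-0.017882, 0.000000); ×(4π/17) → (-0.013218, 0.000000). Real part: -0.013218

-0.013218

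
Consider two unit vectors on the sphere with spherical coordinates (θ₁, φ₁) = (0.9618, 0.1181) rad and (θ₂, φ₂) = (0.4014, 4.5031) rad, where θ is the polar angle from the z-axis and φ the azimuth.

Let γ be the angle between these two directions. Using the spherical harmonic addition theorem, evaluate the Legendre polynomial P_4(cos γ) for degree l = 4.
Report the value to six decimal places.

-0.156881

Term-by-term m-sum for l=4 (normalisation 4π/9 = 1.396263):
  term(m=-4) = +0.000533+0.001995i   from Y*(Ω₁)=+0.178359+0.091140i, Y(Ω₂)=+0.006905+0.007659i
  term(m=-3) = +0.022582-0.015075i   from Y*(Ω₁)=+0.370567+0.137076i, Y(Ω₂)=+0.040367-0.055613i
  term(m=-2) = -0.058019-0.044546i   from Y*(Ω₁)=+0.282402+0.067972i, Y(Ω₂)=-0.230087-0.102358i
  term(m=-1) = +0.025255-0.074365i   from Y*(Ω₁)=-0.156362-0.018553i, Y(Ω₂)=-0.103628+0.487890i
  term(m=+0) = -0.093060-0.000000i   from Y*(Ω₁)=-0.324672-0.000000i, Y(Ω₂)=+0.286626+0.000000i
  term(m=+1) = +0.025255+0.074365i   from Y*(Ω₁)=+0.156362-0.018553i, Y(Ω₂)=+0.103628+0.487890i
  term(m=+2) = -0.058019+0.044546i   from Y*(Ω₁)=+0.282402-0.067972i, Y(Ω₂)=-0.230087+0.102358i
  term(m=+3) = +0.022582+0.015075i   from Y*(Ω₁)=-0.370567+0.137076i, Y(Ω₂)=-0.040367-0.055613i
  term(m=+4) = +0.000533-0.001995i   from Y*(Ω₁)=+0.178359-0.091140i, Y(Ω₂)=+0.006905-0.007659i
Accumulated sum -0.112357-0.000000i; after 4π/(2l+1) scaling, -0.156881-0.000000i ⇒ P_4 = -0.156881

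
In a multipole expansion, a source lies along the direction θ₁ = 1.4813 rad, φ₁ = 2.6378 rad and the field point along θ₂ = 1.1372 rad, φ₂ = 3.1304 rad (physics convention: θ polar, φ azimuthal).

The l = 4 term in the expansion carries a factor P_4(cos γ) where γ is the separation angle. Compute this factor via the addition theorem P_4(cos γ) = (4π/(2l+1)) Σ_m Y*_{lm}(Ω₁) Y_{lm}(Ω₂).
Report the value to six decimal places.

-0.117030

Summing Y*_{l m}(θ₁,φ₁)·Y_{l m}(θ₂,φ₂) over m ∈ [−4, 4]; prefactor 4π/(2·4+1) = 1.396263:
  m=-4: Y*=-0.18721 - 0.39320j  Y=0.29979 + 0.01343j  product -0.05084 - 0.12039j
  m=-3: Y*=-0.00656 + 0.11034j  Y=-0.39275 - 0.01319j  product 0.00403 - 0.04325j
  m=-2: Y*=-0.16727 + 0.26490j  Y=0.06489 + 0.00145j  product -0.01124 + 0.01695j
  m=-1: Y*=0.10858 - 0.05985j  Y=0.31822 + 0.00356j  product 0.03477 - 0.01866j
  m=+0: Y*=0.29224 + 0.00000j  Y=-0.12747 + 0.00000j  product -0.03725 + 0.00000j
  m=+1: Y*=-0.10858 - 0.05985j  Y=-0.31822 + 0.00356j  product 0.03477 + 0.01866j
  m=+2: Y*=-0.16727 - 0.26490j  Y=0.06489 - 0.00145j  product -0.01124 - 0.01695j
  m=+3: Y*=0.00656 + 0.11034j  Y=0.39275 - 0.01319j  product 0.00403 + 0.04325j
  m=+4: Y*=-0.18721 + 0.39320j  Y=0.29979 - 0.01343j  product -0.05084 + 0.12039j
Accumulated sum -0.08382 - 0.00000j; after 4π/(2l+1) scaling, -0.11703 - 0.00000j ⇒ P_4 = -0.117030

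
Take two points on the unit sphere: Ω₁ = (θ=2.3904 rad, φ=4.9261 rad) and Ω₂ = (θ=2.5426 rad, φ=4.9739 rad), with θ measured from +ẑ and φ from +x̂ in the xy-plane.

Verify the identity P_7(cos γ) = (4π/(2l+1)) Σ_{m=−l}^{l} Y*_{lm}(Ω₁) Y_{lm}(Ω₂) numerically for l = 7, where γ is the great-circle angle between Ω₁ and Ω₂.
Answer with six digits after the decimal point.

0.690333

Summing Y*_{l m}(θ₁,φ₁)·Y_{l m}(θ₂,φ₂) over m ∈ [−7, 7]; prefactor 4π/(2·7+1) = 0.837758:
  m=-7: Y*=-0.03440 + 0.00258j  Y=-0.00875 + 0.00233j  product 0.00030 - 0.00010j
  m=-6: Y*=0.03933 + 0.13251j  Y=0.00009 - 0.04964j  product 0.00658 - 0.00194j
  m=-5: Y*=0.28313 - 0.15550j  Y=0.15880 + 0.04280j  product 0.05162 - 0.01258j
  m=-4: Y*=-0.30130 - 0.34634j  Y=-0.18004 + 0.31101j  product 0.16196 - 0.03135j
  m=-3: Y*=-0.17984 + 0.24098j  Y=-0.34343 - 0.34403j  product 0.14467 - 0.02089j
  m=-2: Y*=-0.14325 - 0.06525j  Y=0.23140 - 0.13342j  product -0.04185 + 0.00401j
  m=-1: Y*=-0.08083 + 0.37242j  Y=-0.06587 - 0.24611j  product 0.09698 - 0.00464j
  m=+0: Y*=-0.04550 + 0.00000j  Y=0.36204 + 0.00000j  product -0.01647 + 0.00000j
  m=+1: Y*=0.08083 + 0.37242j  Y=0.06587 - 0.24611j  product 0.09698 + 0.00464j
  m=+2: Y*=-0.14325 + 0.06525j  Y=0.23140 + 0.13342j  product -0.04185 - 0.00401j
  m=+3: Y*=0.17984 + 0.24098j  Y=0.34343 - 0.34403j  product 0.14467 + 0.02089j
  m=+4: Y*=-0.30130 + 0.34634j  Y=-0.18004 - 0.31101j  product 0.16196 + 0.03135j
  m=+5: Y*=-0.28313 - 0.15550j  Y=-0.15880 + 0.04280j  product 0.05162 + 0.01258j
  m=+6: Y*=0.03933 - 0.13251j  Y=0.00009 + 0.04964j  product 0.00658 + 0.00194j
  m=+7: Y*=0.03440 + 0.00258j  Y=0.00875 + 0.00233j  product 0.00030 + 0.00010j
Accumulated sum 0.82402 + 0.00000j; after 4π/(2l+1) scaling, 0.69033 + 0.00000j ⇒ P_7 = 0.690333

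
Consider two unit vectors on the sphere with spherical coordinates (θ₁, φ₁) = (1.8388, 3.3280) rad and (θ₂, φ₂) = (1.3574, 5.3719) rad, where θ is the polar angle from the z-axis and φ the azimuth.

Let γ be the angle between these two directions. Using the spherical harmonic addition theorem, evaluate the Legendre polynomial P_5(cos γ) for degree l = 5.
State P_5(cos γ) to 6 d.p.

Summing Y*_{l m}(θ₁,φ₁)·Y_{l m}(θ₂,φ₂) over m ∈ [−5, 5]; prefactor 4π/(2·5+1) = 1.142397:
  m=-5: Y*=-0.230727-0.310694i  Y=-0.064280-0.408805i  product -0.112182+0.114294i
  m=-4: Y*=-0.246893-0.227998i  Y=-0.248378-0.136836i  product +0.030124+0.090413i
  m=-3: Y*=+0.097000+0.060709i  Y=+0.176791-0.076364i  product +0.021785+0.003326i
  m=-2: Y*=+0.306890+0.120026i  Y=+0.073913-0.287340i  product +0.057172-0.079310i
  m=-1: Y*=-0.036888-0.006957i  Y=+0.079467+0.102495i  product -0.002218-0.004334i
  m=+0: Y*=-0.322117-0.000000i  Y=+0.296896+0.000000i  product -0.095635-0.000000i
  m=+1: Y*=+0.036888-0.006957i  Y=-0.079467+0.102495i  product -0.002218+0.004334i
  m=+2: Y*=+0.306890-0.120026i  Y=+0.073913+0.287340i  product +0.057172+0.079310i
  m=+3: Y*=-0.097000+0.060709i  Y=-0.176791-0.076364i  product +0.021785-0.003326i
  m=+4: Y*=-0.246893+0.227998i  Y=-0.248378+0.136836i  product +0.030124-0.090413i
  m=+5: Y*=+0.230727-0.310694i  Y=+0.064280-0.408805i  product -0.112182-0.114294i
Accumulated sum -0.106274-0.000000i; after 4π/(2l+1) scaling, -0.121407-0.000000i ⇒ P_5 = -0.121407

-0.121407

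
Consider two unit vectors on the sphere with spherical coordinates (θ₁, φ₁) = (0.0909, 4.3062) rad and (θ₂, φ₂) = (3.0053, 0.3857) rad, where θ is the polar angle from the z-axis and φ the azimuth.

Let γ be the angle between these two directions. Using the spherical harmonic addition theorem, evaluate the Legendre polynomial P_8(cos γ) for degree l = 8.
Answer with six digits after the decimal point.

0.841415

Expand P_8 via completeness: Σ_{m} conj(Y_{8,m}) at Ω₁ times Y_{8,m} at Ω₂ —
  term(m=-8) = 0.00000 - 0.00000j   from Y*(Ω₁)=-0.00000 + 0.00000j, Y(Ω₂)=-0.00000 - 0.00000j
  term(m=-7) = 0.00000 - 0.00000j   from Y*(Ω₁)=0.00000 - 0.00000j, Y(Ω₂)=0.00000 + 0.00000j
  term(m=-6) = -0.00000 - 0.00000j   from Y*(Ω₁)=0.00000 + 0.00000j, Y(Ω₂)=-0.00002 - 0.00002j
  term(m=-5) = -0.00000 - 0.00000j   from Y*(Ω₁)=-0.00005 + 0.00003j, Y(Ω₂)=0.00015 + 0.00041j
  term(m=-4) = -0.00000 + 0.00000j   from Y*(Ω₁)=-0.00005 - 0.00090j, Y(Ω₂)=0.00012 - 0.00439j
  term(m=-3) = -0.00023 + 0.00024j   from Y*(Ω₁)=0.00951 + 0.00350j, Y(Ω₂)=-0.01314 + 0.02992j
  term(m=-2) = 0.00018 + 0.01395j   from Y*(Ω₁)=-0.05588 + 0.05898j, Y(Ω₂)=0.12315 - 0.11975j
  term(m=-1) = 0.16802 + 0.16585j   from Y*(Ω₁)=-0.16449 - 0.38243j, Y(Ω₂)=-0.52543 + 0.21334j
  term(m=+0) = 0.80235 + 0.00000j   from Y*(Ω₁)=0.99639 + 0.00000j, Y(Ω₂)=0.80526 + 0.00000j
  term(m=+1) = 0.16802 - 0.16585j   from Y*(Ω₁)=0.16449 - 0.38243j, Y(Ω₂)=0.52543 + 0.21334j
  term(m=+2) = 0.00018 - 0.01395j   from Y*(Ω₁)=-0.05588 - 0.05898j, Y(Ω₂)=0.12315 + 0.11975j
  term(m=+3) = -0.00023 - 0.00024j   from Y*(Ω₁)=-0.00951 + 0.00350j, Y(Ω₂)=0.01314 + 0.02992j
  term(m=+4) = -0.00000 - 0.00000j   from Y*(Ω₁)=-0.00005 + 0.00090j, Y(Ω₂)=0.00012 + 0.00439j
  term(m=+5) = -0.00000 + 0.00000j   from Y*(Ω₁)=0.00005 + 0.00003j, Y(Ω₂)=-0.00015 + 0.00041j
  term(m=+6) = -0.00000 + 0.00000j   from Y*(Ω₁)=0.00000 - 0.00000j, Y(Ω₂)=-0.00002 + 0.00002j
  term(m=+7) = 0.00000 + 0.00000j   from Y*(Ω₁)=-0.00000 - 0.00000j, Y(Ω₂)=-0.00000 + 0.00000j
  term(m=+8) = 0.00000 + 0.00000j   from Y*(Ω₁)=-0.00000 - 0.00000j, Y(Ω₂)=-0.00000 + 0.00000j
Σ over m = 1.13828 - 0.00000j; ×(4π/17) → 0.84142 - 0.00000j. Real part: 0.841415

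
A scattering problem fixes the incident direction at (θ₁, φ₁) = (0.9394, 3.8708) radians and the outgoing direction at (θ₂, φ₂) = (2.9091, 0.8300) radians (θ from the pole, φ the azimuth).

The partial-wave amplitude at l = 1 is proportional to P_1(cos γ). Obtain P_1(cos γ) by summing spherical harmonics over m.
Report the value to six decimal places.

-0.759430

Expand P_1 via completeness: Σ_{m} conj(Y_{1,m}) at Ω₁ times Y_{1,m} at Ω₂ —
  m=-1: -0.20796 - 0.18581j × 0.05372 - 0.05874j = -0.02209 + 0.00223j  (running Σ = -0.02209 + 0.00223j)
  m=0: 0.28841 + 0.00000j × -0.47546 + 0.00000j = -0.13713 + 0.00000j  (running Σ = -0.15921 + 0.00223j)
  m=1: 0.20796 - 0.18581j × -0.05372 - 0.05874j = -0.02209 - 0.00223j  (running Σ = -0.18130 + 0.00000j)
Σ over m = -0.18130 + 0.00000j; ×(4π/3) → -0.75943 + 0.00000j. Real part: -0.759430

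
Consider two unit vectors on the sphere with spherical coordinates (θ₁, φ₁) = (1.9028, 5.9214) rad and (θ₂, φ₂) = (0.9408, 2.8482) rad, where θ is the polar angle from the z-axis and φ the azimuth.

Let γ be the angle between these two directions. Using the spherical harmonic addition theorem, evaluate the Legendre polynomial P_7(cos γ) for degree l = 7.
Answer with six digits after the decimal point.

-0.065892

Term-by-term m-sum for l=7 (normalisation 4π/15 = 0.837758):
  m=-7: Y*=(-0.276813, -0.193098)  Y=(0.052226, -0.099597)  product (-0.033689, 0.017485)
  m=-6: Y*=(0.245806, 0.359359)  Y=(-0.057809, 0.301302)  product (-0.122485, 0.053288)
  m=-5: Y*=(-0.024908, -0.102613)  Y=(-0.046009, -0.441515)  product (-0.044159, 0.015718)
  m=-4: Y*=(0.038153, -0.306969)  Y=(0.107818, 0.256998)  product (0.083004, -0.023291)
  m=-3: Y*=(-0.104580, 0.198239)  Y=(0.099666, 0.120606)  product (-0.034332, 0.007145)
  m=-2: Y*=(-0.168333, 0.148706)  Y=(-0.298313, -0.198352)  product (0.079712, -0.010972)
  m=-1: Y*=(0.241134, -0.091255)  Y=(-0.008017, -0.002422)  product (-0.002154, 0.000148)
  m=+0: Y*=(0.196806, -0.000000)  Y=(0.353414, 0.000000)  product (0.069554, 0.000000)
  m=+1: Y*=(-0.241134, -0.091255)  Y=(0.008017, -0.002422)  product (-0.002154, -0.000148)
  m=+2: Y*=(-0.168333, -0.148706)  Y=(-0.298313, 0.198352)  product (0.079712, 0.010972)
  m=+3: Y*=(0.104580, 0.198239)  Y=(-0.099666, 0.120606)  product (-0.034332, -0.007145)
  m=+4: Y*=(0.038153, 0.306969)  Y=(0.107818, -0.256998)  product (0.083004, 0.023291)
  m=+5: Y*=(0.024908, -0.102613)  Y=(0.046009, -0.441515)  product (-0.044159, -0.015718)
  m=+6: Y*=(0.245806, -0.359359)  Y=(-0.057809, -0.301302)  product (-0.122485, -0.053288)
  m=+7: Y*=(0.276813, -0.193098)  Y=(-0.052226, -0.099597)  product (-0.033689, -0.017485)
Σ over m = (-0.078653, -0.000000); ×(4π/15) → (-0.065892, -0.000000). Real part: -0.065892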